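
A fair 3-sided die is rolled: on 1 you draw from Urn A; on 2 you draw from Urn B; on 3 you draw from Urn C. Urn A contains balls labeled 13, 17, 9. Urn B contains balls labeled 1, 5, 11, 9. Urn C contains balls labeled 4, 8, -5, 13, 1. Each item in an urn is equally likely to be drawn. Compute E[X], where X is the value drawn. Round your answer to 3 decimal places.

7.900

E[X | Urn A] = (13 + 17 + 9)/3 = 13
E[X | Urn B] = (1 + 5 + 11 + 9)/4 = 13/2
E[X | Urn C] = (4 + 8 − 5 + 13 + 1)/5 = 21/5
E[X] = (1/3)·13 + (1/3)·13/2 + (1/3)·21/5 = 79/10 ≈ 7.900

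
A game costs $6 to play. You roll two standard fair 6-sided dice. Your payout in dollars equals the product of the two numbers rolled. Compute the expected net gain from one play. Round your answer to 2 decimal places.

$6.25

Distribution of the product of the two numbers rolled: 1 w.p. 1/36, 2 w.p. 1/18, 3 w.p. 1/18, 4 w.p. 1/12, 5 w.p. 1/18, 6 w.p. 1/9, …
E[payout] = (1/36)·1 + (1/18)·2 + (1/18)·3 + (1/12)·4 + (1/18)·5 + (1/9)·6 + (1/18)·8 + (1/36)·9 + (1/18)·10 + (1/9)·12 + (1/18)·15 + (1/36)·16 + (1/18)·18 + (1/18)·20 + (1/18)·24 + (1/36)·25 + (1/18)·30 + (1/36)·36 = 49/4
Expected profit = 49/4 − 6 = 25/4 ≈ $6.25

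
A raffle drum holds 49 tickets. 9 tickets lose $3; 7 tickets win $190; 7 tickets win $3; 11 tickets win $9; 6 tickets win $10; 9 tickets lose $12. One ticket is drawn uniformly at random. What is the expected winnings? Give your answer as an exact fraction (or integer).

E[payout] = (9/49)·(-3) + (7/49)·190 + (7/49)·3 + (11/49)·9 + (6/49)·10 + (9/49)·(-12) = 1375/49

1375/49 dollars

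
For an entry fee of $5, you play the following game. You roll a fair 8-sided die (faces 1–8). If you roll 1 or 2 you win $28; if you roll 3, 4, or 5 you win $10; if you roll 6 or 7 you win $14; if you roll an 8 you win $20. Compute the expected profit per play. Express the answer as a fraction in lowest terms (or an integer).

47/4 dollars

E[payout] = (3/8)·10 + (1/4)·14 + (1/8)·20 + (1/4)·28 = 67/4
Expected profit = 67/4 − 5 = 47/4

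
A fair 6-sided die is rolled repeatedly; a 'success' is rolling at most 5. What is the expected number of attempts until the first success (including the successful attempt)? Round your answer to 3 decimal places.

For a geometric distribution, E[trials] = 1/p = 1/(5/6) = 6/5.
≈ 1.200

1.200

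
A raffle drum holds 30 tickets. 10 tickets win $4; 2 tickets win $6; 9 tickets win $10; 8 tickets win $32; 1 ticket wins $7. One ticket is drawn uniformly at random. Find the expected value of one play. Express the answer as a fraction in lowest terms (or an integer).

E[payout] = (10/30)·4 + (2/30)·6 + (9/30)·10 + (8/30)·32 + (1/30)·7 = 27/2

27/2 dollars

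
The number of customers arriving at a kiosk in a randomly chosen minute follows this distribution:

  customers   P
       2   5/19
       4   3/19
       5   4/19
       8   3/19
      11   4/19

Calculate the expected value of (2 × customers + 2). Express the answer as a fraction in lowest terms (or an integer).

E[2x+2] = (5/19)·6 + (3/19)·10 + (4/19)·12 + (3/19)·18 + (4/19)·24
     = 258/19

258/19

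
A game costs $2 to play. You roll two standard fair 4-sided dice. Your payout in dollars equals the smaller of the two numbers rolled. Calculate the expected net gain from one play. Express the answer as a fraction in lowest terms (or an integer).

-1/8 dollars

Distribution of the smaller of the two numbers rolled: 1 w.p. 7/16, 2 w.p. 5/16, 3 w.p. 3/16, 4 w.p. 1/16
E[payout] = (7/16)·1 + (5/16)·2 + (3/16)·3 + (1/16)·4 = 15/8
Expected profit = 15/8 − 2 = -1/8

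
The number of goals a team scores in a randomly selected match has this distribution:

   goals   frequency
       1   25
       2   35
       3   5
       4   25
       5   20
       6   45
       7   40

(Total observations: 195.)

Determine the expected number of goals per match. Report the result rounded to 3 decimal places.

4.410

Total = 195, so P(goals=1) = 25/195, etc.
E[X] = (5/39)·1 + (7/39)·2 + (1/39)·3 + (5/39)·4 + (4/39)·5 + (3/13)·6 + (8/39)·7
     = 172/39 ≈ 4.410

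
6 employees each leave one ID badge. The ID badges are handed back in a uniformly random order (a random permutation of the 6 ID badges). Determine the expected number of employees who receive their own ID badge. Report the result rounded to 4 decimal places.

Let Xᵢ = 1 if person i gets their own ID badge. For each i, P(Xᵢ=1) = 1/6.
By linearity of expectation, E[X₁+…+X_6] = 6·(1/6) = 1.
≈ 1.0000

1.0000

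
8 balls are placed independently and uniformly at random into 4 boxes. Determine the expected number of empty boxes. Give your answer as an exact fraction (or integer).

Let Xⱼ=1 if box j is empty. P(Xⱼ=1) = ((4-1)/4)^8 = 6561/65536.
By linearity, E[#empty] = 4·6561/65536 = 6561/16384.

6561/16384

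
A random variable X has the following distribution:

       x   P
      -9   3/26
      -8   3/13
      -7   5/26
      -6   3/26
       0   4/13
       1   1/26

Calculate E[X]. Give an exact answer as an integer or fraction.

E[X] = (3/26)·(-9) + (3/13)·(-8) + (5/26)·(-7) + (3/26)·(-6) + (4/13)·0 + (1/26)·1
     = -127/26

-127/26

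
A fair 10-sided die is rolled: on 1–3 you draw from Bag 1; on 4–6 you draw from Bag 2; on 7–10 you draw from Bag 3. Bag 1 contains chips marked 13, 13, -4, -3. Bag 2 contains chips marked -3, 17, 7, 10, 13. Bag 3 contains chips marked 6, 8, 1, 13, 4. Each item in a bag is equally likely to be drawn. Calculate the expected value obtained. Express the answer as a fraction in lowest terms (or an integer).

E[X | Bag 1] = (13 + 13 − 4 − 3)/4 = 19/4
E[X | Bag 2] = (-3 + 17 + 7 + 10 + 13)/5 = 44/5
E[X | Bag 3] = (6 + 8 + 1 + 13 + 4)/5 = 32/5
E[X] = (3/10)·19/4 + (3/10)·44/5 + (2/5)·32/5 = 53/8

53/8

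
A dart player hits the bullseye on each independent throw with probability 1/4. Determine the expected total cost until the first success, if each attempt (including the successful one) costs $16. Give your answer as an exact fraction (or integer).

E[#attempts] = 1/p = 4; E[cost] = 16·4 = 64.

$64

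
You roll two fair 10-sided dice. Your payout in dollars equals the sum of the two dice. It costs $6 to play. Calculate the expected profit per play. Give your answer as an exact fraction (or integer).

$5

Distribution of the sum of the two dice: 2 w.p. 1/100, 3 w.p. 1/50, 4 w.p. 3/100, 5 w.p. 1/25, 6 w.p. 1/20, 7 w.p. 3/50, …
E[payout] = (1/100)·2 + (1/50)·3 + (3/100)·4 + (1/25)·5 + (1/20)·6 + (3/50)·7 + (7/100)·8 + (2/25)·9 + (9/100)·10 + (1/10)·11 + (9/100)·12 + (2/25)·13 + (7/100)·14 + (3/50)·15 + (1/20)·16 + (1/25)·17 + (3/100)·18 + (1/50)·19 + (1/100)·20 = 11
Expected profit = 11 − 6 = 5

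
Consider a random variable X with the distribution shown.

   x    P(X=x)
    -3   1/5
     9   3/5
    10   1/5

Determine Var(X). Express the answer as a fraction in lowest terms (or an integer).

604/25

E[X] = (1/5)·(-3) + (3/5)·9 + (1/5)·10 = 34/5
E[X²] = (1/5)·9 + (3/5)·81 + (1/5)·100 = 352/5
Var(X) = 352/5 − (34/5)² = 604/25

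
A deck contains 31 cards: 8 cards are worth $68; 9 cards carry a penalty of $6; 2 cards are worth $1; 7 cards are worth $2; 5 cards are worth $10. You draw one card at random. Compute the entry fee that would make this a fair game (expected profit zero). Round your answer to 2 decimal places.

E[payout] = (8/31)·68 + (9/31)·(-6) + (2/31)·1 + (7/31)·2 + (5/31)·10 = 556/31
Fair fee = E[payout] = 556/31 ≈ $17.94

$17.94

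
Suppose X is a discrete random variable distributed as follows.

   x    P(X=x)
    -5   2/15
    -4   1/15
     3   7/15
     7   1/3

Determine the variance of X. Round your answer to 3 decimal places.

E[X] = (2/15)·(-5) + (1/15)·(-4) + (7/15)·3 + (1/3)·7 = 14/5
E[X²] = (2/15)·25 + (1/15)·16 + (7/15)·9 + (1/3)·49 = 374/15
Var(X) = 374/15 − (14/5)² = 1282/75 ≈ 17.093

17.093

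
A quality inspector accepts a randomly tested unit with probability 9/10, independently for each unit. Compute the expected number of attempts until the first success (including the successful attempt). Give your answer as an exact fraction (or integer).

10/9

For a geometric distribution, E[trials] = 1/p = 1/(9/10) = 10/9.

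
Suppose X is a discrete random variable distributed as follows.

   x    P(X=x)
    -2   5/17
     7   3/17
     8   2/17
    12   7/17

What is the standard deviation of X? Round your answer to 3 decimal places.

5.832

E[X] = 111/17, E[X²] = 1303/17
Var(X) = E[X²] − (E[X])² = 1303/17 − 12321/289 = 9830/289
SD(X) = √(9830/289) ≈ 5.832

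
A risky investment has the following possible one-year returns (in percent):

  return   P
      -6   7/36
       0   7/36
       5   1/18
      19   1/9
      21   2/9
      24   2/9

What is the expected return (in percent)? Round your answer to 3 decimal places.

E[X] = (7/36)·(-6) + (7/36)·0 + (1/18)·5 + (1/9)·19 + (2/9)·21 + (2/9)·24
     = 101/9 ≈ 11.222

11.222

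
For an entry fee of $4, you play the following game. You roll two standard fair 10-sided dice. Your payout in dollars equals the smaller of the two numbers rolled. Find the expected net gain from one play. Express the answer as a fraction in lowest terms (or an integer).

Distribution of the smaller of the two numbers rolled: 1 w.p. 19/100, 2 w.p. 17/100, 3 w.p. 3/20, 4 w.p. 13/100, 5 w.p. 11/100, 6 w.p. 9/100, …
E[payout] = (19/100)·1 + (17/100)·2 + (3/20)·3 + (13/100)·4 + (11/100)·5 + (9/100)·6 + (7/100)·7 + (1/20)·8 + (3/100)·9 + (1/100)·10 = 77/20
Expected profit = 77/20 − 4 = -3/20

-3/20 dollars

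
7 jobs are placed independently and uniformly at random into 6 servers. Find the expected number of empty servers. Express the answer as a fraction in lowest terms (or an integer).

Let Xⱼ=1 if server j is empty. P(Xⱼ=1) = ((6-1)/6)^7 = 78125/279936.
By linearity, E[#empty] = 6·78125/279936 = 78125/46656.

78125/46656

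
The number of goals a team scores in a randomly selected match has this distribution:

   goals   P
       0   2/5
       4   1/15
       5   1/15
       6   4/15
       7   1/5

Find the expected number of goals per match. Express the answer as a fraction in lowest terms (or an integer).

E[X] = (2/5)·0 + (1/15)·4 + (1/15)·5 + (4/15)·6 + (1/5)·7
     = 18/5

18/5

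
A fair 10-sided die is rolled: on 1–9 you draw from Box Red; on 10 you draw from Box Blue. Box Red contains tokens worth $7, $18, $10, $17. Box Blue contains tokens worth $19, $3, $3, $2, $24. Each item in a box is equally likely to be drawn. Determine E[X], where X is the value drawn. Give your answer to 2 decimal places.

$12.72

E[X | Box Red] = (7 + 18 + 10 + 17)/4 = 13
E[X | Box Blue] = (19 + 3 + 3 + 2 + 24)/5 = 51/5
E[X] = (9/10)·13 + (1/10)·51/5 = 318/25 ≈ 12.72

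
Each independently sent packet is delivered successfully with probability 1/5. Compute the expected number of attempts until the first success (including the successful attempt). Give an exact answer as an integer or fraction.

5

For a geometric distribution, E[trials] = 1/p = 1/(1/5) = 5.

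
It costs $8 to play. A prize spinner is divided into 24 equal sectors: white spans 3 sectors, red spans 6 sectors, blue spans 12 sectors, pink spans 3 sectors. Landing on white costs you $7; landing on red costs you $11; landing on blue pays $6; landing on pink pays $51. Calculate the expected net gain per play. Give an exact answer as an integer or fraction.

-9/4 dollars

E[payout] = (3/24)·(-7) + (6/24)·(-11) + (12/24)·6 + (3/24)·51 = 23/4
Expected profit = 23/4 − 8 = -9/4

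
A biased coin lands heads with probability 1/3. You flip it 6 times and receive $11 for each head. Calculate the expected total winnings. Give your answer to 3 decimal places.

E[#heads] = 6·1/3 = 2 (linearity over flips).
E[winnings] = 11·2 = 22.
≈ 22.000

$22.000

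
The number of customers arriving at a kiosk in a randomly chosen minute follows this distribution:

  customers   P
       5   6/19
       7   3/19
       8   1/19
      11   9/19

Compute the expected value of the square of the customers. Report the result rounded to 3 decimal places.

76.316

E[X²] = (6/19)·25 + (3/19)·49 + (1/19)·64 + (9/19)·121
     = 1450/19 ≈ 76.316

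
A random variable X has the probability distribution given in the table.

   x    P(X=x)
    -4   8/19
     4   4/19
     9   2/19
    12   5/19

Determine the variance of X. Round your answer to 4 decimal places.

45.8781

E[X] = (8/19)·(-4) + (4/19)·4 + (2/19)·9 + (5/19)·12 = 62/19
E[X²] = (8/19)·16 + (4/19)·16 + (2/19)·81 + (5/19)·144 = 1074/19
Var(X) = 1074/19 − (62/19)² = 16562/361 ≈ 45.8781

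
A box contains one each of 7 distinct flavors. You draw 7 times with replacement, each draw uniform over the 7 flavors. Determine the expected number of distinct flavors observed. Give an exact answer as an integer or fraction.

543607/117649

Let Xⱼ=1 if type j appears at least once. P(Xⱼ=1) = 1 − ((7−1)/7)^7 = 543607/823543.
E[#distinct] = 7·543607/823543 = 543607/117649.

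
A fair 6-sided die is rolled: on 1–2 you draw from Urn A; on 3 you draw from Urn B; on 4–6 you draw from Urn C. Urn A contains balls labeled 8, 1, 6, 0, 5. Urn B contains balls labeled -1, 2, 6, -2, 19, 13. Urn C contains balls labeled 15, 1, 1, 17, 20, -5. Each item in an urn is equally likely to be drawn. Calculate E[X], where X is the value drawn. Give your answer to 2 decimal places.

6.44

E[X | Urn A] = (8 + 1 + 6 + 0 + 5)/5 = 4
E[X | Urn B] = (-1 + 2 + 6 − 2 + 19 + 13)/6 = 37/6
E[X | Urn C] = (15 + 1 + 1 + 17 + 20 − 5)/6 = 49/6
E[X] = (1/3)·4 + (1/6)·37/6 + (1/2)·49/6 = 58/9 ≈ 6.44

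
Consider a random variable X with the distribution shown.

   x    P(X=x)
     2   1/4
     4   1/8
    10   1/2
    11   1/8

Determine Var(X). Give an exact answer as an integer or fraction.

E[X] = (1/4)·2 + (1/8)·4 + (1/2)·10 + (1/8)·11 = 59/8
E[X²] = (1/4)·4 + (1/8)·16 + (1/2)·100 + (1/8)·121 = 545/8
Var(X) = 545/8 − (59/8)² = 879/64

879/64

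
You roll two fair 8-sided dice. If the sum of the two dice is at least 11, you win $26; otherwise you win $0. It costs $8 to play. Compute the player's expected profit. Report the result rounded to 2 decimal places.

E[payout] = (43/64)·0 + (21/64)·26 = 273/32
Expected profit = 273/32 − 8 = 17/32 ≈ $0.53

$0.53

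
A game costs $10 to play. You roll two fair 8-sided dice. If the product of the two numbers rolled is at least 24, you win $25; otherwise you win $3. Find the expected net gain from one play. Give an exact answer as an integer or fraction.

5/4 dollars

E[payout] = (5/8)·3 + (3/8)·25 = 45/4
Expected profit = 45/4 − 10 = 5/4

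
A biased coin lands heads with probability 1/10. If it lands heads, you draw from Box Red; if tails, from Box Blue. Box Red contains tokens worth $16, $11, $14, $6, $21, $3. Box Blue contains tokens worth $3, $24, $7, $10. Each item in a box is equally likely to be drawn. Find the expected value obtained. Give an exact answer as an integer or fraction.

133/12 dollars

E[X | Box Red] = (16 + 11 + 14 + 6 + 21 + 3)/6 = 71/6
E[X | Box Blue] = (3 + 24 + 7 + 10)/4 = 11
E[X] = (1/10)·71/6 + (9/10)·11 = 133/12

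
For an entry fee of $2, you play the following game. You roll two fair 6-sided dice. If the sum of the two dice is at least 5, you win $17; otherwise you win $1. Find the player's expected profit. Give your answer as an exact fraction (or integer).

37/3 dollars

E[payout] = (1/6)·1 + (5/6)·17 = 43/3
Expected profit = 43/3 − 2 = 37/3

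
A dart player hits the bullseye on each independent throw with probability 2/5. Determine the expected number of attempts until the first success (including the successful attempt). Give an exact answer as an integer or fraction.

For a geometric distribution, E[trials] = 1/p = 1/(2/5) = 5/2.

5/2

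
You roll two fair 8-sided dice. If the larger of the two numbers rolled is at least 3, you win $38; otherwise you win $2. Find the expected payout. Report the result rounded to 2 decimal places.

$35.75

E[payout] = (1/16)·2 + (15/16)·38 = 143/4
≈ $35.75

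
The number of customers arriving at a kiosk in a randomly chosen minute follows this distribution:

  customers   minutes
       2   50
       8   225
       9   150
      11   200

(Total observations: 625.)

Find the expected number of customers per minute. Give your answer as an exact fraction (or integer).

Total = 625, so P(customers=2) = 50/625, etc.
E[X] = (2/25)·2 + (9/25)·8 + (6/25)·9 + (8/25)·11
     = 218/25

218/25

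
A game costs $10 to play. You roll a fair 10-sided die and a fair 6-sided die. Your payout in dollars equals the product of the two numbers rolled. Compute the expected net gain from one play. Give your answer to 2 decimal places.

$9.25

Distribution of the product of the two numbers rolled: 1 w.p. 1/60, 2 w.p. 1/30, 3 w.p. 1/30, 4 w.p. 1/20, 5 w.p. 1/30, 6 w.p. 1/15, …
E[payout] = (1/60)·1 + (1/30)·2 + (1/30)·3 + (1/20)·4 + (1/30)·5 + (1/15)·6 + (1/60)·7 + (1/20)·8 + (1/30)·9 + (1/20)·10 + (1/15)·12 + (1/60)·14 + (1/30)·15 + (1/30)·16 + (1/20)·18 + (1/20)·20 + (1/60)·21 + (1/20)·24 + (1/60)·25 + (1/60)·27 + (1/60)·28 + (1/20)·30 + (1/60)·32 + (1/60)·35 + (1/30)·36 + (1/30)·40 + (1/60)·42 + (1/60)·45 + (1/60)·48 + (1/60)·50 + (1/60)·54 + (1/60)·60 = 77/4
Expected profit = 77/4 − 10 = 37/4 ≈ $9.25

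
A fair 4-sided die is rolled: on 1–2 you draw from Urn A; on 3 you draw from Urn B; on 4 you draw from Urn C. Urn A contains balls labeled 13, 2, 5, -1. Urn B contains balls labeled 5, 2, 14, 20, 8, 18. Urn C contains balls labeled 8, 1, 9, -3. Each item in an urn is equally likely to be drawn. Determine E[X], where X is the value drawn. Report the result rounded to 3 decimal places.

E[X | Urn A] = (13 + 2 + 5 − 1)/4 = 19/4
E[X | Urn B] = (5 + 2 + 14 + 20 + 8 + 18)/6 = 67/6
E[X | Urn C] = (8 + 1 + 9 − 3)/4 = 15/4
E[X] = (1/2)·19/4 + (1/4)·67/6 + (1/4)·15/4 = 293/48 ≈ 6.104

6.104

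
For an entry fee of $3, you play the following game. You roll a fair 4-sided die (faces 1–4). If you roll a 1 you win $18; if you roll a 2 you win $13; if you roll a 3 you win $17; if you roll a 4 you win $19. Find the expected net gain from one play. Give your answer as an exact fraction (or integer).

55/4 dollars

E[payout] = (1/4)·13 + (1/4)·17 + (1/4)·18 + (1/4)·19 = 67/4
Expected profit = 67/4 − 3 = 55/4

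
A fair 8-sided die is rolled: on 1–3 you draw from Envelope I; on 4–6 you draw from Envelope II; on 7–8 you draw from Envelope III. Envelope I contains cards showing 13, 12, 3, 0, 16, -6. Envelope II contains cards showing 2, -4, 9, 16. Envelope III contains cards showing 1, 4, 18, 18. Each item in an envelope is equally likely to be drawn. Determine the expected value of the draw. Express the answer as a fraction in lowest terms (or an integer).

227/32

E[X | Envelope I] = (13 + 12 + 3 + 0 + 16 − 6)/6 = 19/3
E[X | Envelope II] = (2 − 4 + 9 + 16)/4 = 23/4
E[X | Envelope III] = (1 + 4 + 18 + 18)/4 = 41/4
E[X] = (3/8)·19/3 + (3/8)·23/4 + (1/4)·41/4 = 227/32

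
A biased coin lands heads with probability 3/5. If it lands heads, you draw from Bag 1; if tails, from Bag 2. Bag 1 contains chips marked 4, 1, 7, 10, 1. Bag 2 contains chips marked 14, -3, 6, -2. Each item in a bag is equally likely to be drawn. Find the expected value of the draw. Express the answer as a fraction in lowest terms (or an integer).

E[X | Bag 1] = (4 + 1 + 7 + 10 + 1)/5 = 23/5
E[X | Bag 2] = (14 − 3 + 6 − 2)/4 = 15/4
E[X] = (3/5)·23/5 + (2/5)·15/4 = 213/50

213/50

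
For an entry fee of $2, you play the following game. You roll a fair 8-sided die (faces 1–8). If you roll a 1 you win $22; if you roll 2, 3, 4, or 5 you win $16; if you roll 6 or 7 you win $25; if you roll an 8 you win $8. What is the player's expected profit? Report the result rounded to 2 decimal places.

$16.00

E[payout] = (1/8)·8 + (1/2)·16 + (1/8)·22 + (1/4)·25 = 18
Expected profit = 18 − 2 = 16 ≈ $16.00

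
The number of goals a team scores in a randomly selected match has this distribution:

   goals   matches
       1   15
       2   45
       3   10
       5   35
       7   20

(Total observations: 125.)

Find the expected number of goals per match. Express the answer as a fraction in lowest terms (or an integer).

Total = 125, so P(goals=1) = 15/125, etc.
E[X] = (3/25)·1 + (9/25)·2 + (2/25)·3 + (7/25)·5 + (4/25)·7
     = 18/5

18/5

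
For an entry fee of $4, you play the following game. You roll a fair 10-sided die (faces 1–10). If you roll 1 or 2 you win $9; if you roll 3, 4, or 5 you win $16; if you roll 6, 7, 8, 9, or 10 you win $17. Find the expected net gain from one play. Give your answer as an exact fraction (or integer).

E[payout] = (1/5)·9 + (3/10)·16 + (1/2)·17 = 151/10
Expected profit = 151/10 − 4 = 111/10

111/10 dollars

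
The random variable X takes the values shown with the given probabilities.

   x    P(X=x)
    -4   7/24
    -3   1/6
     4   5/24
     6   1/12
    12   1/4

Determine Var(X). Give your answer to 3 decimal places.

E[X] = (7/24)·(-4) + (1/6)·(-3) + (5/24)·4 + (1/12)·6 + (1/4)·12 = 8/3
E[X²] = (7/24)·16 + (1/6)·9 + (5/24)·16 + (1/12)·36 + (1/4)·144 = 97/2
Var(X) = 97/2 − (8/3)² = 745/18 ≈ 41.389

41.389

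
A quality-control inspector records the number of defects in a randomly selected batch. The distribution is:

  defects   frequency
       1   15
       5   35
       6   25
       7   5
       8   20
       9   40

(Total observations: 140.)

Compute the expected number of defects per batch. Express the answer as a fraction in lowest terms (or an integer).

179/28

Total = 140, so P(defects=1) = 15/140, etc.
E[X] = (3/28)·1 + (1/4)·5 + (5/28)·6 + (1/28)·7 + (1/7)·8 + (2/7)·9
     = 179/28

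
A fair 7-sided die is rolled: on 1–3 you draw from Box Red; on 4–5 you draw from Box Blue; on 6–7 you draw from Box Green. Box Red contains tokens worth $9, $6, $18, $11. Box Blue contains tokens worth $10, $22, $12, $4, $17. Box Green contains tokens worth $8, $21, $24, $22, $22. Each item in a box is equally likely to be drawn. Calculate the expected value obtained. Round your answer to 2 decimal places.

$13.97

E[X | Box Red] = (9 + 6 + 18 + 11)/4 = 11
E[X | Box Blue] = (10 + 22 + 12 + 4 + 17)/5 = 13
E[X | Box Green] = (8 + 21 + 24 + 22 + 22)/5 = 97/5
E[X] = (3/7)·11 + (2/7)·13 + (2/7)·97/5 = 489/35 ≈ 13.97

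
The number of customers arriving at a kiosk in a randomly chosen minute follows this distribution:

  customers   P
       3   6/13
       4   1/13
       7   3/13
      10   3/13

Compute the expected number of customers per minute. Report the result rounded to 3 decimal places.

E[X] = (6/13)·3 + (1/13)·4 + (3/13)·7 + (3/13)·10
     = 73/13 ≈ 5.615

5.615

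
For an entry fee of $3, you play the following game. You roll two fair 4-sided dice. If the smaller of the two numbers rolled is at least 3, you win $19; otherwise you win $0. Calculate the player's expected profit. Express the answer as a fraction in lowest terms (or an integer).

E[payout] = (3/4)·0 + (1/4)·19 = 19/4
Expected profit = 19/4 − 3 = 7/4

7/4 dollars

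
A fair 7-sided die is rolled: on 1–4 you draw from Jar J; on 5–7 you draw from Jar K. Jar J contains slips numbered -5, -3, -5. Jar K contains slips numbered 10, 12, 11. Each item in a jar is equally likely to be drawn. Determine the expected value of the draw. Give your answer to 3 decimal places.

E[X | Jar J] = (-5 − 3 − 5)/3 = -13/3
E[X | Jar K] = (10 + 12 + 11)/3 = 11
E[X] = (4/7)·(-13/3) + (3/7)·11 = 47/21 ≈ 2.238

2.238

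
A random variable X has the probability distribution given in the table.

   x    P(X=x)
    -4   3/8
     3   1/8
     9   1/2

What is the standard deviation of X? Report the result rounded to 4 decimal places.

6.0195

E[X] = 27/8, E[X²] = 381/8
Var(X) = E[X²] − (E[X])² = 381/8 − 729/64 = 2319/64
SD(X) = √(2319/64) ≈ 6.0195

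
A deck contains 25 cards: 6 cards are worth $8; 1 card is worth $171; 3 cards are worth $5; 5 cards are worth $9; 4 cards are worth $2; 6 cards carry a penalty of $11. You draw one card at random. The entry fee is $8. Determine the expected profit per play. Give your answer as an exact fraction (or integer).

21/25 dollars

E[payout] = (6/25)·8 + (1/25)·171 + (3/25)·5 + (5/25)·9 + (4/25)·2 + (6/25)·(-11) = 221/25
Expected profit = 221/25 − 8 = 21/25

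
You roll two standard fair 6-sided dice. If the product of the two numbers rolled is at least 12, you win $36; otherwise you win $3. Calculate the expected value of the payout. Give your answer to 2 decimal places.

E[payout] = (19/36)·3 + (17/36)·36 = 223/12
≈ $18.58

$18.58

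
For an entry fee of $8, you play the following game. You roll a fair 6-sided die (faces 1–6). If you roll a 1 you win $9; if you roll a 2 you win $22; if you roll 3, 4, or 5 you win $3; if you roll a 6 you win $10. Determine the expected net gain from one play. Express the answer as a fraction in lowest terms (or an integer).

1/3 dollars

E[payout] = (1/2)·3 + (1/6)·9 + (1/6)·10 + (1/6)·22 = 25/3
Expected profit = 25/3 − 8 = 1/3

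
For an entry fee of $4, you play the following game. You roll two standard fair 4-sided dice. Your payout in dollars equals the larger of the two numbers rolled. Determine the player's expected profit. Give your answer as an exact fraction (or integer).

-7/8 dollars

Distribution of the larger of the two numbers rolled: 1 w.p. 1/16, 2 w.p. 3/16, 3 w.p. 5/16, 4 w.p. 7/16
E[payout] = (1/16)·1 + (3/16)·2 + (5/16)·3 + (7/16)·4 = 25/8
Expected profit = 25/8 − 4 = -7/8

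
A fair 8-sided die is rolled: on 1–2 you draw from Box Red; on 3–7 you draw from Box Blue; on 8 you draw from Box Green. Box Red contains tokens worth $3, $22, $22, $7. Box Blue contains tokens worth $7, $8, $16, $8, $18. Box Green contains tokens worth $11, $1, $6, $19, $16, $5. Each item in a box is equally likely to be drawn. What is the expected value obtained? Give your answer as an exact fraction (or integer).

281/24 dollars

E[X | Box Red] = (3 + 22 + 22 + 7)/4 = 27/2
E[X | Box Blue] = (7 + 8 + 16 + 8 + 18)/5 = 57/5
E[X | Box Green] = (11 + 1 + 6 + 19 + 16 + 5)/6 = 29/3
E[X] = (1/4)·27/2 + (5/8)·57/5 + (1/8)·29/3 = 281/24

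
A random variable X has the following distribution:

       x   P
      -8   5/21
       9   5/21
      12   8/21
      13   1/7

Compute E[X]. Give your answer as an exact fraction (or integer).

20/3

E[X] = (5/21)·(-8) + (5/21)·9 + (8/21)·12 + (1/7)·13
     = 20/3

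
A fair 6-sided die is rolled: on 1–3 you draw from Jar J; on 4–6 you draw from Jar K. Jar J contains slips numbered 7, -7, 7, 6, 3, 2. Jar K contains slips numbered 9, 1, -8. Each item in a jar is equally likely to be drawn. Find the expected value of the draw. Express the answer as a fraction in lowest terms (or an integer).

E[X | Jar J] = (7 − 7 + 7 + 6 + 3 + 2)/6 = 3
E[X | Jar K] = (9 + 1 − 8)/3 = 2/3
E[X] = (1/2)·3 + (1/2)·2/3 = 11/6

11/6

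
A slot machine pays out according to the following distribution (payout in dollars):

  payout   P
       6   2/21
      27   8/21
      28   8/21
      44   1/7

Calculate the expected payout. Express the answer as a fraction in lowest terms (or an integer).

E[X] = (2/21)·6 + (8/21)·27 + (8/21)·28 + (1/7)·44
     = 584/21

584/21 dollars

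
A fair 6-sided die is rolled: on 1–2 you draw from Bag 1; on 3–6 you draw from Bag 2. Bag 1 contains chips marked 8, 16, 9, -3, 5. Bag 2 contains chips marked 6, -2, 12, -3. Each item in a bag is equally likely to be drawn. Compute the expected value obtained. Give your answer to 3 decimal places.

E[X | Bag 1] = (8 + 16 + 9 − 3 + 5)/5 = 7
E[X | Bag 2] = (6 − 2 + 12 − 3)/4 = 13/4
E[X] = (1/3)·7 + (2/3)·13/4 = 9/2 ≈ 4.500

4.500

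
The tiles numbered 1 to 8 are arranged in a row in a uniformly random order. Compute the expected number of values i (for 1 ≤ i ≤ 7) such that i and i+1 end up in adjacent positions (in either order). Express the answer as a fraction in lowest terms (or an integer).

7/4

For each i ∈ {1,…,7}, let Xᵢ = 1 if i and i+1 are adjacent. P(Xᵢ=1) = 2·(8−1)!/8! = 2/8.
By linearity, E[ΣXᵢ] = (7)·(2/8) = 7/4.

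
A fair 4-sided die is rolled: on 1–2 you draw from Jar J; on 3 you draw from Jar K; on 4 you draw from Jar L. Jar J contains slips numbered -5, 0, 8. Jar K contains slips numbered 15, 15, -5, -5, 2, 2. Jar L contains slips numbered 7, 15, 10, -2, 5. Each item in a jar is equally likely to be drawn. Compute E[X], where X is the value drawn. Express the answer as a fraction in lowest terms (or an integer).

E[X | Jar J] = (-5 + 0 + 8)/3 = 1
E[X | Jar K] = (15 + 15 − 5 − 5 + 2 + 2)/6 = 4
E[X | Jar L] = (7 + 15 + 10 − 2 + 5)/5 = 7
E[X] = (1/2)·1 + (1/4)·4 + (1/4)·7 = 13/4

13/4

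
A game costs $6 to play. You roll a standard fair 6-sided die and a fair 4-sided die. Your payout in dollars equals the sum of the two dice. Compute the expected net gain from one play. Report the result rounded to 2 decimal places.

$0.00

Distribution of the sum of the two dice: 2 w.p. 1/24, 3 w.p. 1/12, 4 w.p. 1/8, 5 w.p. 1/6, 6 w.p. 1/6, 7 w.p. 1/6, …
E[payout] = (1/24)·2 + (1/12)·3 + (1/8)·4 + (1/6)·5 + (1/6)·6 + (1/6)·7 + (1/8)·8 + (1/12)·9 + (1/24)·10 = 6
Expected profit = 6 − 6 = 0 ≈ $0.00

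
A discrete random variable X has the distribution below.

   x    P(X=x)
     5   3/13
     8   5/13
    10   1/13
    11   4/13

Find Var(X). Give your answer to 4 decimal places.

E[X] = (3/13)·5 + (5/13)·8 + (1/13)·10 + (4/13)·11 = 109/13
E[X²] = (3/13)·25 + (5/13)·64 + (1/13)·100 + (4/13)·121 = 979/13
Var(X) = 979/13 − (109/13)² = 846/169 ≈ 5.0059

5.0059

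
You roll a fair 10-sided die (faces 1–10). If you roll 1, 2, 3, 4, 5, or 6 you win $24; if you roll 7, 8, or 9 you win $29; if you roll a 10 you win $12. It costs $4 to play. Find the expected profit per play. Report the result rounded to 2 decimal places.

E[payout] = (1/10)·12 + (3/5)·24 + (3/10)·29 = 243/10
Expected profit = 243/10 − 4 = 203/10 ≈ $20.30

$20.30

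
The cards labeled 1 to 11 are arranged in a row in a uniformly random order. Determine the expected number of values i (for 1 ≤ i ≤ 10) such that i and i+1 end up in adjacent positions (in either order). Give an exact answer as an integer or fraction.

For each i ∈ {1,…,10}, let Xᵢ = 1 if i and i+1 are adjacent. P(Xᵢ=1) = 2·(11−1)!/11! = 2/11.
By linearity, E[ΣXᵢ] = (10)·(2/11) = 20/11.

20/11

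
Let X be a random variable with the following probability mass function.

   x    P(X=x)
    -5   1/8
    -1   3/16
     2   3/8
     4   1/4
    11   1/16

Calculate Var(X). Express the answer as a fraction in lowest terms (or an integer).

E[X] = (1/8)·(-5) + (3/16)·(-1) + (3/8)·2 + (1/4)·4 + (1/16)·11 = 13/8
E[X²] = (1/8)·25 + (3/16)·1 + (3/8)·4 + (1/4)·16 + (1/16)·121 = 131/8
Var(X) = 131/8 − (13/8)² = 879/64

879/64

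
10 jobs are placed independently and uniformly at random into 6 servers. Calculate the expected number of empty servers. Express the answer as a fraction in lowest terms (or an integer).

9765625/10077696

Let Xⱼ=1 if server j is empty. P(Xⱼ=1) = ((6-1)/6)^10 = 9765625/60466176.
By linearity, E[#empty] = 6·9765625/60466176 = 9765625/10077696.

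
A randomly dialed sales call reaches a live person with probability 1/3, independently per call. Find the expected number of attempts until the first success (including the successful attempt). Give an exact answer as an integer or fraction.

3

For a geometric distribution, E[trials] = 1/p = 1/(1/3) = 3.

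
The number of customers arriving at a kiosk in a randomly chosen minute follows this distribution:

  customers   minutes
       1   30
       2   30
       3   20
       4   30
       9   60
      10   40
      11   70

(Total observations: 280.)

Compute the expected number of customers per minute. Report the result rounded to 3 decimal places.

7.071

Total = 280, so P(customers=1) = 30/280, etc.
E[X] = (3/28)·1 + (3/28)·2 + (1/14)·3 + (3/28)·4 + (3/14)·9 + (1/7)·10 + (1/4)·11
     = 99/14 ≈ 7.071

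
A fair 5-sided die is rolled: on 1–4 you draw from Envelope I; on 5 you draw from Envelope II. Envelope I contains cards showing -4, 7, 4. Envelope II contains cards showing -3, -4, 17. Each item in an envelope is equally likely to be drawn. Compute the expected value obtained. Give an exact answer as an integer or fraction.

38/15

E[X | Envelope I] = (-4 + 7 + 4)/3 = 7/3
E[X | Envelope II] = (-3 − 4 + 17)/3 = 10/3
E[X] = (4/5)·7/3 + (1/5)·10/3 = 38/15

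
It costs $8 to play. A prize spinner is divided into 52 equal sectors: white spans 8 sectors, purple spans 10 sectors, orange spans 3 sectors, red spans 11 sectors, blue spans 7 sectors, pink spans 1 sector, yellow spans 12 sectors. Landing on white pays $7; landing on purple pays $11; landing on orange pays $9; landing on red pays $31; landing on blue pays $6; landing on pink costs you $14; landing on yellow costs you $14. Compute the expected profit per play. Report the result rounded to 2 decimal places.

-$0.42

E[payout] = (8/52)·7 + (10/52)·11 + (3/52)·9 + (11/52)·31 + (7/52)·6 + (1/52)·(-14) + (12/52)·(-14) = 197/26
Expected profit = 197/26 − 8 = -11/26 ≈ -$0.42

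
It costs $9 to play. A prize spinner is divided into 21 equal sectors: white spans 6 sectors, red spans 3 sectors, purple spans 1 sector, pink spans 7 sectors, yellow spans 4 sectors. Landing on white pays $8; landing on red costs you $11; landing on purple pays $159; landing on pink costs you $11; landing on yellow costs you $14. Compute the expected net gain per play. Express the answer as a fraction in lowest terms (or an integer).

E[payout] = (6/21)·8 + (3/21)·(-11) + (1/21)·159 + (7/21)·(-11) + (4/21)·(-14) = 41/21
Expected profit = 41/21 − 9 = -148/21

-148/21 dollars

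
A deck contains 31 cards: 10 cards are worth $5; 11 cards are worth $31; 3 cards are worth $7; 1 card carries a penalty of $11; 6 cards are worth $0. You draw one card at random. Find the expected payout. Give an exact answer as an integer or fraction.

E[payout] = (10/31)·5 + (11/31)·31 + (3/31)·7 + (1/31)·(-11) + (6/31)·0 = 401/31

401/31 dollars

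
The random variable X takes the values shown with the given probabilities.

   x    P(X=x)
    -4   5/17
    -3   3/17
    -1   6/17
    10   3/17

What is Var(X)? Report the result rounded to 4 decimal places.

E[X] = (5/17)·(-4) + (3/17)·(-3) + (6/17)·(-1) + (3/17)·10 = -5/17
E[X²] = (5/17)·16 + (3/17)·9 + (6/17)·1 + (3/17)·100 = 413/17
Var(X) = 413/17 − (-5/17)² = 6996/289 ≈ 24.2076

24.2076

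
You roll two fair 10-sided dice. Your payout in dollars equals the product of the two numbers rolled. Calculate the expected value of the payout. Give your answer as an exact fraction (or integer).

Distribution of the product of the two numbers rolled: 1 w.p. 1/100, 2 w.p. 1/50, 3 w.p. 1/50, 4 w.p. 3/100, 5 w.p. 1/50, 6 w.p. 1/25, …
E[payout] = (1/100)·1 + (1/50)·2 + (1/50)·3 + (3/100)·4 + (1/50)·5 + (1/25)·6 + (1/50)·7 + (1/25)·8 + (3/100)·9 + (1/25)·10 + (1/25)·12 + (1/50)·14 + (1/50)·15 + (3/100)·16 + (1/25)·18 + (1/25)·20 + (1/50)·21 + (1/25)·24 + (1/100)·25 + (1/50)·27 + (1/50)·28 + (1/25)·30 + (1/50)·32 + (1/50)·35 + (3/100)·36 + (1/25)·40 + (1/50)·42 + (1/50)·45 + (1/50)·48 + (1/100)·49 + (1/50)·50 + (1/50)·54 + (1/50)·56 + (1/50)·60 + (1/50)·63 + (1/100)·64 + (1/50)·70 + (1/50)·72 + (1/50)·80 + (1/100)·81 + (1/50)·90 + (1/100)·100 = 121/4

121/4 dollars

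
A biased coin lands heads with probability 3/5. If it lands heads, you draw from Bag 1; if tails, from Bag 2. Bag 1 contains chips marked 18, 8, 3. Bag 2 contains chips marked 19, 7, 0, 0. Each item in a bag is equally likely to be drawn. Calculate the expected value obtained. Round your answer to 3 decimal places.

E[X | Bag 1] = (18 + 8 + 3)/3 = 29/3
E[X | Bag 2] = (19 + 7 + 0 + 0)/4 = 13/2
E[X] = (3/5)·29/3 + (2/5)·13/2 = 42/5 ≈ 8.400

8.400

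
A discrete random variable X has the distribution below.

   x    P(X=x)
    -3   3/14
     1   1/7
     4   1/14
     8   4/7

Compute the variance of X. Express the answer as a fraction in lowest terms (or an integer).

4077/196

E[X] = (3/14)·(-3) + (1/7)·1 + (1/14)·4 + (4/7)·8 = 61/14
E[X²] = (3/14)·9 + (1/7)·1 + (1/14)·16 + (4/7)·64 = 557/14
Var(X) = 557/14 − (61/14)² = 4077/196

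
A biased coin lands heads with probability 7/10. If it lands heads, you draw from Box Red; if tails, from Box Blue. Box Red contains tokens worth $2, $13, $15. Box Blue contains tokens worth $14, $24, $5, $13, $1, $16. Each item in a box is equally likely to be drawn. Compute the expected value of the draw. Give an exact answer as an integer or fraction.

E[X | Box Red] = (2 + 13 + 15)/3 = 10
E[X | Box Blue] = (14 + 24 + 5 + 13 + 1 + 16)/6 = 73/6
E[X] = (7/10)·10 + (3/10)·73/6 = 213/20

213/20 dollars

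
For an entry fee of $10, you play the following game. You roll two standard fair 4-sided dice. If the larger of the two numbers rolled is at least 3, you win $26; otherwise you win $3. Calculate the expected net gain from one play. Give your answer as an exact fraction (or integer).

41/4 dollars

E[payout] = (1/4)·3 + (3/4)·26 = 81/4
Expected profit = 81/4 − 10 = 41/4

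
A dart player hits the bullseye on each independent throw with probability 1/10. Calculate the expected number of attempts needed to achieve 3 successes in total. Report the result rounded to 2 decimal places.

30.00

By linearity (sum of 3 independent geometric waits), E[trials] = 3/p = 3/(1/10) = 30.
≈ 30.00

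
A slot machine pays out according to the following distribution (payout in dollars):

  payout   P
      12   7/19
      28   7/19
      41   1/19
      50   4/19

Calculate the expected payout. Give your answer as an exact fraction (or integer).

521/19 dollars

E[X] = (7/19)·12 + (7/19)·28 + (1/19)·41 + (4/19)·50
     = 521/19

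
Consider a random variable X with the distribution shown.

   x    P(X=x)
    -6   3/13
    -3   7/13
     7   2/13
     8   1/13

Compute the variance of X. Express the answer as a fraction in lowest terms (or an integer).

E[X] = (3/13)·(-6) + (7/13)·(-3) + (2/13)·7 + (1/13)·8 = -17/13
E[X²] = (3/13)·36 + (7/13)·9 + (2/13)·49 + (1/13)·64 = 333/13
Var(X) = 333/13 − (-17/13)² = 4040/169

4040/169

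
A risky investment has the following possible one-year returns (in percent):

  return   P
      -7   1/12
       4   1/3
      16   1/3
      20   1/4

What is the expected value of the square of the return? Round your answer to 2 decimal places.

E[X²] = (1/12)·49 + (1/3)·16 + (1/3)·256 + (1/4)·400
     = 779/4 ≈ 194.75

194.75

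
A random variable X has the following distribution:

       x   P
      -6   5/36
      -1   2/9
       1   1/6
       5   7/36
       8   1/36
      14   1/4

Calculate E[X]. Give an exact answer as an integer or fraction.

137/36

E[X] = (5/36)·(-6) + (2/9)·(-1) + (1/6)·1 + (7/36)·5 + (1/36)·8 + (1/4)·14
     = 137/36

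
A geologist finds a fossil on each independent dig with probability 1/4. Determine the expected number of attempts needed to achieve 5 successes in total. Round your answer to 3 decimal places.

By linearity (sum of 5 independent geometric waits), E[trials] = 5/p = 5/(1/4) = 20.
≈ 20.000

20.000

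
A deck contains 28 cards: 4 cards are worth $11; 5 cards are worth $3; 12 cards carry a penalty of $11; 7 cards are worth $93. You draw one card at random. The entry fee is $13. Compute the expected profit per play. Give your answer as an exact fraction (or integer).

107/14 dollars

E[payout] = (4/28)·11 + (5/28)·3 + (12/28)·(-11) + (7/28)·93 = 289/14
Expected profit = 289/14 − 13 = 107/14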